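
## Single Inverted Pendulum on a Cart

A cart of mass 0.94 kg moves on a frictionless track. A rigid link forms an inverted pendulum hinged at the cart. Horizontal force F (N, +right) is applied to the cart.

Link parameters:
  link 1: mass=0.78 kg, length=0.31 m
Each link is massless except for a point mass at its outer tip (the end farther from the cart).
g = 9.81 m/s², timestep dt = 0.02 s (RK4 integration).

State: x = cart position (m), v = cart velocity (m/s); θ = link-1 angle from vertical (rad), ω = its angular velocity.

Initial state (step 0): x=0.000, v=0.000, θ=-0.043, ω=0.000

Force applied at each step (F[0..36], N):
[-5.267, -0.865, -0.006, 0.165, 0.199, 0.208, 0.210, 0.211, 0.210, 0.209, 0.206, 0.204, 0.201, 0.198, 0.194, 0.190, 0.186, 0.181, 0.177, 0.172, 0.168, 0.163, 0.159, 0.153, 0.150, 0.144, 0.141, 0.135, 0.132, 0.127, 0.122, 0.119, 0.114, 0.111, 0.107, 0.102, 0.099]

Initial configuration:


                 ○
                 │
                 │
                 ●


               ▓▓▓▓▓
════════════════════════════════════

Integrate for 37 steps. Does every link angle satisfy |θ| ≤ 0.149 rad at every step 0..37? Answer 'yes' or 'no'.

apply F[0]=-5.267 → step 1: x=-0.001, v=-0.105, θ=-0.040, ω=0.312
apply F[1]=-0.865 → step 2: x=-0.003, v=-0.118, θ=-0.033, ω=0.329
apply F[2]=-0.006 → step 3: x=-0.006, v=-0.113, θ=-0.027, ω=0.294
apply F[3]=+0.165 → step 4: x=-0.008, v=-0.105, θ=-0.022, ω=0.255
apply F[4]=+0.199 → step 5: x=-0.010, v=-0.098, θ=-0.017, ω=0.219
apply F[5]=+0.208 → step 6: x=-0.012, v=-0.091, θ=-0.013, ω=0.187
apply F[6]=+0.210 → step 7: x=-0.013, v=-0.085, θ=-0.010, ω=0.160
apply F[7]=+0.211 → step 8: x=-0.015, v=-0.079, θ=-0.007, ω=0.136
apply F[8]=+0.210 → step 9: x=-0.017, v=-0.074, θ=-0.004, ω=0.115
apply F[9]=+0.209 → step 10: x=-0.018, v=-0.069, θ=-0.002, ω=0.098
apply F[10]=+0.206 → step 11: x=-0.019, v=-0.064, θ=-0.000, ω=0.082
apply F[11]=+0.204 → step 12: x=-0.021, v=-0.060, θ=0.001, ω=0.069
apply F[12]=+0.201 → step 13: x=-0.022, v=-0.056, θ=0.003, ω=0.058
apply F[13]=+0.198 → step 14: x=-0.023, v=-0.052, θ=0.004, ω=0.048
apply F[14]=+0.194 → step 15: x=-0.024, v=-0.049, θ=0.005, ω=0.039
apply F[15]=+0.190 → step 16: x=-0.025, v=-0.046, θ=0.005, ω=0.032
apply F[16]=+0.186 → step 17: x=-0.026, v=-0.042, θ=0.006, ω=0.025
apply F[17]=+0.181 → step 18: x=-0.026, v=-0.040, θ=0.006, ω=0.020
apply F[18]=+0.177 → step 19: x=-0.027, v=-0.037, θ=0.007, ω=0.015
apply F[19]=+0.172 → step 20: x=-0.028, v=-0.034, θ=0.007, ω=0.011
apply F[20]=+0.168 → step 21: x=-0.029, v=-0.032, θ=0.007, ω=0.008
apply F[21]=+0.163 → step 22: x=-0.029, v=-0.030, θ=0.007, ω=0.005
apply F[22]=+0.159 → step 23: x=-0.030, v=-0.027, θ=0.007, ω=0.002
apply F[23]=+0.153 → step 24: x=-0.030, v=-0.025, θ=0.007, ω=0.000
apply F[24]=+0.150 → step 25: x=-0.031, v=-0.023, θ=0.007, ω=-0.001
apply F[25]=+0.144 → step 26: x=-0.031, v=-0.021, θ=0.007, ω=-0.003
apply F[26]=+0.141 → step 27: x=-0.032, v=-0.020, θ=0.007, ω=-0.004
apply F[27]=+0.135 → step 28: x=-0.032, v=-0.018, θ=0.007, ω=-0.005
apply F[28]=+0.132 → step 29: x=-0.032, v=-0.016, θ=0.007, ω=-0.006
apply F[29]=+0.127 → step 30: x=-0.033, v=-0.015, θ=0.007, ω=-0.007
apply F[30]=+0.122 → step 31: x=-0.033, v=-0.013, θ=0.007, ω=-0.007
apply F[31]=+0.119 → step 32: x=-0.033, v=-0.012, θ=0.007, ω=-0.008
apply F[32]=+0.114 → step 33: x=-0.033, v=-0.010, θ=0.006, ω=-0.008
apply F[33]=+0.111 → step 34: x=-0.034, v=-0.009, θ=0.006, ω=-0.008
apply F[34]=+0.107 → step 35: x=-0.034, v=-0.008, θ=0.006, ω=-0.009
apply F[35]=+0.102 → step 36: x=-0.034, v=-0.007, θ=0.006, ω=-0.009
apply F[36]=+0.099 → step 37: x=-0.034, v=-0.005, θ=0.006, ω=-0.009
Max |angle| over trajectory = 0.043 rad; bound = 0.149 → within bound.

Answer: yes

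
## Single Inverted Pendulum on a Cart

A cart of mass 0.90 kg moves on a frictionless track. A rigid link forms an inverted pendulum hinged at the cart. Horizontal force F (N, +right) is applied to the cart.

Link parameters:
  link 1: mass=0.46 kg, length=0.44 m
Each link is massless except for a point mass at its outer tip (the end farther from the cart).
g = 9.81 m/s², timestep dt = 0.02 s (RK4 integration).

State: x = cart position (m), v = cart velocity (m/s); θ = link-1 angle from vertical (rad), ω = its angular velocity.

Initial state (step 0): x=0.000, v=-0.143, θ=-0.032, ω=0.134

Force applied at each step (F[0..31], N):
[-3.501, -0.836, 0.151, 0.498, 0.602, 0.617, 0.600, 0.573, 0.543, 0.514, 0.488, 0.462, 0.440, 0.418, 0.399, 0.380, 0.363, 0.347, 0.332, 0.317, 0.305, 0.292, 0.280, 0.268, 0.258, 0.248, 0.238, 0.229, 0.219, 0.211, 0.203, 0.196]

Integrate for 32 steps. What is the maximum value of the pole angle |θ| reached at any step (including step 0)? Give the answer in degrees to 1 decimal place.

Answer: 1.8°

Derivation:
apply F[0]=-3.501 → step 1: x=-0.004, v=-0.218, θ=-0.028, ω=0.290
apply F[1]=-0.836 → step 2: x=-0.008, v=-0.234, θ=-0.022, ω=0.316
apply F[2]=+0.151 → step 3: x=-0.013, v=-0.229, θ=-0.016, ω=0.296
apply F[3]=+0.498 → step 4: x=-0.017, v=-0.216, θ=-0.010, ω=0.262
apply F[4]=+0.602 → step 5: x=-0.021, v=-0.202, θ=-0.005, ω=0.227
apply F[5]=+0.617 → step 6: x=-0.025, v=-0.188, θ=-0.001, ω=0.193
apply F[6]=+0.600 → step 7: x=-0.029, v=-0.175, θ=0.003, ω=0.164
apply F[7]=+0.573 → step 8: x=-0.032, v=-0.163, θ=0.006, ω=0.138
apply F[8]=+0.543 → step 9: x=-0.035, v=-0.151, θ=0.008, ω=0.115
apply F[9]=+0.514 → step 10: x=-0.038, v=-0.141, θ=0.010, ω=0.095
apply F[10]=+0.488 → step 11: x=-0.041, v=-0.131, θ=0.012, ω=0.078
apply F[11]=+0.462 → step 12: x=-0.044, v=-0.122, θ=0.013, ω=0.063
apply F[12]=+0.440 → step 13: x=-0.046, v=-0.114, θ=0.015, ω=0.050
apply F[13]=+0.418 → step 14: x=-0.048, v=-0.106, θ=0.015, ω=0.039
apply F[14]=+0.399 → step 15: x=-0.050, v=-0.099, θ=0.016, ω=0.030
apply F[15]=+0.380 → step 16: x=-0.052, v=-0.092, θ=0.017, ω=0.022
apply F[16]=+0.363 → step 17: x=-0.054, v=-0.085, θ=0.017, ω=0.015
apply F[17]=+0.347 → step 18: x=-0.056, v=-0.079, θ=0.017, ω=0.009
apply F[18]=+0.332 → step 19: x=-0.057, v=-0.074, θ=0.017, ω=0.003
apply F[19]=+0.317 → step 20: x=-0.058, v=-0.068, θ=0.017, ω=-0.001
apply F[20]=+0.305 → step 21: x=-0.060, v=-0.063, θ=0.017, ω=-0.005
apply F[21]=+0.292 → step 22: x=-0.061, v=-0.059, θ=0.017, ω=-0.008
apply F[22]=+0.280 → step 23: x=-0.062, v=-0.054, θ=0.017, ω=-0.010
apply F[23]=+0.268 → step 24: x=-0.063, v=-0.050, θ=0.017, ω=-0.012
apply F[24]=+0.258 → step 25: x=-0.064, v=-0.046, θ=0.017, ω=-0.014
apply F[25]=+0.248 → step 26: x=-0.065, v=-0.042, θ=0.016, ω=-0.016
apply F[26]=+0.238 → step 27: x=-0.066, v=-0.038, θ=0.016, ω=-0.017
apply F[27]=+0.229 → step 28: x=-0.067, v=-0.035, θ=0.016, ω=-0.018
apply F[28]=+0.219 → step 29: x=-0.067, v=-0.031, θ=0.015, ω=-0.019
apply F[29]=+0.211 → step 30: x=-0.068, v=-0.028, θ=0.015, ω=-0.019
apply F[30]=+0.203 → step 31: x=-0.068, v=-0.025, θ=0.014, ω=-0.020
apply F[31]=+0.196 → step 32: x=-0.069, v=-0.022, θ=0.014, ω=-0.020
Max |angle| over trajectory = 0.032 rad = 1.8°.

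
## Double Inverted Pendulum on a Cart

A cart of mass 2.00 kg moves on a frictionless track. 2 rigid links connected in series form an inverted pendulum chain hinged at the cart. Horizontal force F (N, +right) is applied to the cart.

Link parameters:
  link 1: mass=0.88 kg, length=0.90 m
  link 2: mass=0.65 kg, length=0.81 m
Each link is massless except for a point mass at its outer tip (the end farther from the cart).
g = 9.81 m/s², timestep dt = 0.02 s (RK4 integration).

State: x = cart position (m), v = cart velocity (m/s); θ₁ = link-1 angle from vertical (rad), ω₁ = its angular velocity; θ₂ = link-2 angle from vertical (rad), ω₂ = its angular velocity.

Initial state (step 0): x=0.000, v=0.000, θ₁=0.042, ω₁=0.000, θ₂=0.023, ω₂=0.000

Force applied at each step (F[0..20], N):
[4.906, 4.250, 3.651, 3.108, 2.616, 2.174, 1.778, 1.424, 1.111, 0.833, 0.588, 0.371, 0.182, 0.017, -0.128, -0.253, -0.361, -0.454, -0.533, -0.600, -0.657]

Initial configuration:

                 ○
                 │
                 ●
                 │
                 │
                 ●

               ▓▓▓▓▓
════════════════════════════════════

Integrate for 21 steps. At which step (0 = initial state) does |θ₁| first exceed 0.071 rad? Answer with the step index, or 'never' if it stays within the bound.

apply F[0]=+4.906 → step 1: x=0.000, v=0.043, θ₁=0.042, ω₁=-0.035, θ₂=0.023, ω₂=-0.008
apply F[1]=+4.250 → step 2: x=0.002, v=0.079, θ₁=0.041, ω₁=-0.064, θ₂=0.023, ω₂=-0.016
apply F[2]=+3.651 → step 3: x=0.004, v=0.109, θ₁=0.039, ω₁=-0.086, θ₂=0.022, ω₂=-0.023
apply F[3]=+3.108 → step 4: x=0.006, v=0.135, θ₁=0.037, ω₁=-0.103, θ₂=0.022, ω₂=-0.030
apply F[4]=+2.616 → step 5: x=0.009, v=0.156, θ₁=0.035, ω₁=-0.116, θ₂=0.021, ω₂=-0.036
apply F[5]=+2.174 → step 6: x=0.012, v=0.172, θ₁=0.033, ω₁=-0.125, θ₂=0.020, ω₂=-0.042
apply F[6]=+1.778 → step 7: x=0.016, v=0.185, θ₁=0.030, ω₁=-0.131, θ₂=0.019, ω₂=-0.047
apply F[7]=+1.424 → step 8: x=0.020, v=0.195, θ₁=0.028, ω₁=-0.134, θ₂=0.018, ω₂=-0.051
apply F[8]=+1.111 → step 9: x=0.024, v=0.202, θ₁=0.025, ω₁=-0.135, θ₂=0.017, ω₂=-0.054
apply F[9]=+0.833 → step 10: x=0.028, v=0.207, θ₁=0.022, ω₁=-0.134, θ₂=0.016, ω₂=-0.057
apply F[10]=+0.588 → step 11: x=0.032, v=0.210, θ₁=0.019, ω₁=-0.131, θ₂=0.015, ω₂=-0.059
apply F[11]=+0.371 → step 12: x=0.036, v=0.211, θ₁=0.017, ω₁=-0.128, θ₂=0.014, ω₂=-0.061
apply F[12]=+0.182 → step 13: x=0.040, v=0.210, θ₁=0.014, ω₁=-0.124, θ₂=0.013, ω₂=-0.062
apply F[13]=+0.017 → step 14: x=0.044, v=0.209, θ₁=0.012, ω₁=-0.119, θ₂=0.011, ω₂=-0.062
apply F[14]=-0.128 → step 15: x=0.049, v=0.206, θ₁=0.010, ω₁=-0.113, θ₂=0.010, ω₂=-0.062
apply F[15]=-0.253 → step 16: x=0.053, v=0.202, θ₁=0.007, ω₁=-0.107, θ₂=0.009, ω₂=-0.062
apply F[16]=-0.361 → step 17: x=0.057, v=0.197, θ₁=0.005, ω₁=-0.101, θ₂=0.008, ω₂=-0.061
apply F[17]=-0.454 → step 18: x=0.060, v=0.192, θ₁=0.003, ω₁=-0.095, θ₂=0.007, ω₂=-0.060
apply F[18]=-0.533 → step 19: x=0.064, v=0.186, θ₁=0.002, ω₁=-0.088, θ₂=0.005, ω₂=-0.058
apply F[19]=-0.600 → step 20: x=0.068, v=0.180, θ₁=-0.000, ω₁=-0.082, θ₂=0.004, ω₂=-0.057
apply F[20]=-0.657 → step 21: x=0.071, v=0.174, θ₁=-0.002, ω₁=-0.076, θ₂=0.003, ω₂=-0.055
max |θ₁| = 0.042 ≤ 0.071 over all 22 states.

Answer: never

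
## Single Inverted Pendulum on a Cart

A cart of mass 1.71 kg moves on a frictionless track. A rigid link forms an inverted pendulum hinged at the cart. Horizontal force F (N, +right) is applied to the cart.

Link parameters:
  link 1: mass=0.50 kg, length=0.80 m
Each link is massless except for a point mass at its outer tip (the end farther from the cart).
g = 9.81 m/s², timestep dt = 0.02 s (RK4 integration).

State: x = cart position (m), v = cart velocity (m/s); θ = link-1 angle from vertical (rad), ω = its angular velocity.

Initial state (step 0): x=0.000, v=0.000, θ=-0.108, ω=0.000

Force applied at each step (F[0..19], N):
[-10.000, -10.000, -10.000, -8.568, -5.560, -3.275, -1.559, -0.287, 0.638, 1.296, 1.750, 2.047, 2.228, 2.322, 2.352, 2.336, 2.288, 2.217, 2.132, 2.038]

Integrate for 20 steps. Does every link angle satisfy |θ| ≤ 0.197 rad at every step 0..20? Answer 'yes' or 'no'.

apply F[0]=-10.000 → step 1: x=-0.001, v=-0.110, θ=-0.107, ω=0.111
apply F[1]=-10.000 → step 2: x=-0.004, v=-0.221, θ=-0.104, ω=0.223
apply F[2]=-10.000 → step 3: x=-0.010, v=-0.332, θ=-0.098, ω=0.336
apply F[3]=-8.568 → step 4: x=-0.018, v=-0.427, θ=-0.090, ω=0.431
apply F[4]=-5.560 → step 5: x=-0.027, v=-0.487, θ=-0.081, ω=0.484
apply F[5]=-3.275 → step 6: x=-0.037, v=-0.521, θ=-0.071, ω=0.508
apply F[6]=-1.559 → step 7: x=-0.047, v=-0.535, θ=-0.061, ω=0.510
apply F[7]=-0.287 → step 8: x=-0.058, v=-0.535, θ=-0.051, ω=0.496
apply F[8]=+0.638 → step 9: x=-0.069, v=-0.525, θ=-0.041, ω=0.473
apply F[9]=+1.296 → step 10: x=-0.079, v=-0.508, θ=-0.032, ω=0.442
apply F[10]=+1.750 → step 11: x=-0.089, v=-0.486, θ=-0.024, ω=0.408
apply F[11]=+2.047 → step 12: x=-0.098, v=-0.461, θ=-0.016, ω=0.372
apply F[12]=+2.228 → step 13: x=-0.107, v=-0.434, θ=-0.009, ω=0.335
apply F[13]=+2.322 → step 14: x=-0.116, v=-0.407, θ=-0.003, ω=0.299
apply F[14]=+2.352 → step 15: x=-0.124, v=-0.379, θ=0.003, ω=0.265
apply F[15]=+2.336 → step 16: x=-0.131, v=-0.352, θ=0.008, ω=0.233
apply F[16]=+2.288 → step 17: x=-0.138, v=-0.326, θ=0.012, ω=0.203
apply F[17]=+2.217 → step 18: x=-0.144, v=-0.301, θ=0.016, ω=0.175
apply F[18]=+2.132 → step 19: x=-0.150, v=-0.277, θ=0.019, ω=0.149
apply F[19]=+2.038 → step 20: x=-0.155, v=-0.255, θ=0.022, ω=0.126
Max |angle| over trajectory = 0.108 rad; bound = 0.197 → within bound.

Answer: yes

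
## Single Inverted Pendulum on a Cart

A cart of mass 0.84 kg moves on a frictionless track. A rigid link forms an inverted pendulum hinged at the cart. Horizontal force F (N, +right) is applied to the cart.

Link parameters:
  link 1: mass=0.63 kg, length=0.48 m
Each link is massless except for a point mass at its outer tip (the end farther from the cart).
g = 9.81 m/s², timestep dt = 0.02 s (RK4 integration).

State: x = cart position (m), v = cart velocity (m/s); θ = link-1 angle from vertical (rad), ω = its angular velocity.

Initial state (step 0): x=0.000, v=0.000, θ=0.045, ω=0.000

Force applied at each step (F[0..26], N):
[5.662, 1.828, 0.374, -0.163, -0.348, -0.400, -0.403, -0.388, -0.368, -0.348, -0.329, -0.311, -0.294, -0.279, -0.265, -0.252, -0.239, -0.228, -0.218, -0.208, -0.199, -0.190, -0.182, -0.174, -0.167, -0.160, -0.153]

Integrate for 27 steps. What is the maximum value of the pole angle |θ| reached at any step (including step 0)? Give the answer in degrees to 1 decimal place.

Answer: 2.6°

Derivation:
apply F[0]=+5.662 → step 1: x=0.001, v=0.128, θ=0.043, ω=-0.249
apply F[1]=+1.828 → step 2: x=0.004, v=0.166, θ=0.037, ω=-0.311
apply F[2]=+0.374 → step 3: x=0.008, v=0.170, θ=0.031, ω=-0.305
apply F[3]=-0.163 → step 4: x=0.011, v=0.162, θ=0.025, ω=-0.277
apply F[4]=-0.348 → step 5: x=0.014, v=0.150, θ=0.020, ω=-0.244
apply F[5]=-0.400 → step 6: x=0.017, v=0.138, θ=0.015, ω=-0.212
apply F[6]=-0.403 → step 7: x=0.020, v=0.127, θ=0.011, ω=-0.182
apply F[7]=-0.388 → step 8: x=0.022, v=0.116, θ=0.008, ω=-0.156
apply F[8]=-0.368 → step 9: x=0.024, v=0.106, θ=0.005, ω=-0.133
apply F[9]=-0.348 → step 10: x=0.026, v=0.097, θ=0.003, ω=-0.114
apply F[10]=-0.329 → step 11: x=0.028, v=0.089, θ=0.000, ω=-0.096
apply F[11]=-0.311 → step 12: x=0.030, v=0.082, θ=-0.001, ω=-0.081
apply F[12]=-0.294 → step 13: x=0.031, v=0.075, θ=-0.003, ω=-0.068
apply F[13]=-0.279 → step 14: x=0.033, v=0.069, θ=-0.004, ω=-0.057
apply F[14]=-0.265 → step 15: x=0.034, v=0.064, θ=-0.005, ω=-0.047
apply F[15]=-0.252 → step 16: x=0.035, v=0.058, θ=-0.006, ω=-0.038
apply F[16]=-0.239 → step 17: x=0.036, v=0.054, θ=-0.007, ω=-0.031
apply F[17]=-0.228 → step 18: x=0.038, v=0.049, θ=-0.007, ω=-0.025
apply F[18]=-0.218 → step 19: x=0.038, v=0.045, θ=-0.008, ω=-0.019
apply F[19]=-0.208 → step 20: x=0.039, v=0.041, θ=-0.008, ω=-0.014
apply F[20]=-0.199 → step 21: x=0.040, v=0.038, θ=-0.008, ω=-0.010
apply F[21]=-0.190 → step 22: x=0.041, v=0.035, θ=-0.008, ω=-0.007
apply F[22]=-0.182 → step 23: x=0.042, v=0.031, θ=-0.008, ω=-0.004
apply F[23]=-0.174 → step 24: x=0.042, v=0.029, θ=-0.009, ω=-0.001
apply F[24]=-0.167 → step 25: x=0.043, v=0.026, θ=-0.009, ω=0.001
apply F[25]=-0.160 → step 26: x=0.043, v=0.023, θ=-0.009, ω=0.003
apply F[26]=-0.153 → step 27: x=0.044, v=0.021, θ=-0.008, ω=0.004
Max |angle| over trajectory = 0.045 rad = 2.6°.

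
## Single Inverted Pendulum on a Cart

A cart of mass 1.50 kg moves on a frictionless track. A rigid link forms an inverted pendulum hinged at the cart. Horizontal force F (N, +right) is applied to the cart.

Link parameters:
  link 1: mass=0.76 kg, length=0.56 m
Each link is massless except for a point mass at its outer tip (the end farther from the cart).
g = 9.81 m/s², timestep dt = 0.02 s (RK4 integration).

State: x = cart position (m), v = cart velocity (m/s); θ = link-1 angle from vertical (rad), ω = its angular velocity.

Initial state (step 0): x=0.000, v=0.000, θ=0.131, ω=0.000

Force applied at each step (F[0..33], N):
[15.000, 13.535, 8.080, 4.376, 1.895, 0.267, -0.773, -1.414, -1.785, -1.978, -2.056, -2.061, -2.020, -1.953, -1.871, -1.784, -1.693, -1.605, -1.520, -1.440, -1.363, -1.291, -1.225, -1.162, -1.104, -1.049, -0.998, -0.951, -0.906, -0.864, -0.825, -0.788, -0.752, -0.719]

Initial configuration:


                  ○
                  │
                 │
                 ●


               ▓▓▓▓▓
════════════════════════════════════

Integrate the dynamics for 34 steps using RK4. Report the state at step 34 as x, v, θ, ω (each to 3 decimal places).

Answer: x=0.169, v=0.040, θ=-0.028, ω=0.032

Derivation:
apply F[0]=+15.000 → step 1: x=0.002, v=0.186, θ=0.128, ω=-0.283
apply F[1]=+13.535 → step 2: x=0.007, v=0.353, θ=0.120, ω=-0.536
apply F[2]=+8.080 → step 3: x=0.015, v=0.449, θ=0.108, ω=-0.666
apply F[3]=+4.376 → step 4: x=0.025, v=0.497, θ=0.094, ω=-0.717
apply F[4]=+1.895 → step 5: x=0.035, v=0.514, θ=0.080, ω=-0.716
apply F[5]=+0.267 → step 6: x=0.045, v=0.511, θ=0.066, ω=-0.685
apply F[6]=-0.773 → step 7: x=0.055, v=0.495, θ=0.053, ω=-0.636
apply F[7]=-1.414 → step 8: x=0.065, v=0.471, θ=0.041, ω=-0.578
apply F[8]=-1.785 → step 9: x=0.074, v=0.444, θ=0.030, ω=-0.517
apply F[9]=-1.978 → step 10: x=0.083, v=0.415, θ=0.020, ω=-0.457
apply F[10]=-2.056 → step 11: x=0.091, v=0.386, θ=0.011, ω=-0.400
apply F[11]=-2.061 → step 12: x=0.098, v=0.358, θ=0.004, ω=-0.347
apply F[12]=-2.020 → step 13: x=0.105, v=0.331, θ=-0.003, ω=-0.298
apply F[13]=-1.953 → step 14: x=0.111, v=0.306, θ=-0.008, ω=-0.255
apply F[14]=-1.871 → step 15: x=0.117, v=0.282, θ=-0.013, ω=-0.216
apply F[15]=-1.784 → step 16: x=0.123, v=0.259, θ=-0.017, ω=-0.181
apply F[16]=-1.693 → step 17: x=0.127, v=0.239, θ=-0.020, ω=-0.151
apply F[17]=-1.605 → step 18: x=0.132, v=0.219, θ=-0.023, ω=-0.124
apply F[18]=-1.520 → step 19: x=0.136, v=0.202, θ=-0.025, ω=-0.100
apply F[19]=-1.440 → step 20: x=0.140, v=0.185, θ=-0.027, ω=-0.080
apply F[20]=-1.363 → step 21: x=0.144, v=0.169, θ=-0.028, ω=-0.062
apply F[21]=-1.291 → step 22: x=0.147, v=0.155, θ=-0.029, ω=-0.046
apply F[22]=-1.225 → step 23: x=0.150, v=0.142, θ=-0.030, ω=-0.033
apply F[23]=-1.162 → step 24: x=0.153, v=0.129, θ=-0.031, ω=-0.021
apply F[24]=-1.104 → step 25: x=0.155, v=0.118, θ=-0.031, ω=-0.011
apply F[25]=-1.049 → step 26: x=0.157, v=0.107, θ=-0.031, ω=-0.003
apply F[26]=-0.998 → step 27: x=0.159, v=0.097, θ=-0.031, ω=0.004
apply F[27]=-0.951 → step 28: x=0.161, v=0.087, θ=-0.031, ω=0.011
apply F[28]=-0.906 → step 29: x=0.163, v=0.078, θ=-0.031, ω=0.016
apply F[29]=-0.864 → step 30: x=0.164, v=0.070, θ=-0.030, ω=0.020
apply F[30]=-0.825 → step 31: x=0.166, v=0.062, θ=-0.030, ω=0.024
apply F[31]=-0.788 → step 32: x=0.167, v=0.054, θ=-0.029, ω=0.027
apply F[32]=-0.752 → step 33: x=0.168, v=0.047, θ=-0.029, ω=0.030
apply F[33]=-0.719 → step 34: x=0.169, v=0.040, θ=-0.028, ω=0.032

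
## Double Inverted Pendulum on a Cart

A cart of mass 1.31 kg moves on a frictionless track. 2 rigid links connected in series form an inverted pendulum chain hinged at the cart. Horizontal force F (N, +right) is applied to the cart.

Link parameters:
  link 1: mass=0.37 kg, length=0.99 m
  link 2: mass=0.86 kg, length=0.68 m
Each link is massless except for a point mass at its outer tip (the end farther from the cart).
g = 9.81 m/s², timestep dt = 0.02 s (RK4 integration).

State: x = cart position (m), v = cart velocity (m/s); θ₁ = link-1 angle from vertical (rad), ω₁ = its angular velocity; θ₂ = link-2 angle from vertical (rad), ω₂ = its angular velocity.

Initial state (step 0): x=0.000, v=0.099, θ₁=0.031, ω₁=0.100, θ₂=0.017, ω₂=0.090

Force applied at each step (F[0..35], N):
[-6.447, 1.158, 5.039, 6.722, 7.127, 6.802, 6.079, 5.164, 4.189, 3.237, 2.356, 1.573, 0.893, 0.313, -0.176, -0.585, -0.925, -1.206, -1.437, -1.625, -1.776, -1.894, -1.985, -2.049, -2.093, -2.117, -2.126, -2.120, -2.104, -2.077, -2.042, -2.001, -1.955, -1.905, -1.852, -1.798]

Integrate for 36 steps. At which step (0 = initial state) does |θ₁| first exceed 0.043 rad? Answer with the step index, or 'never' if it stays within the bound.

apply F[0]=-6.447 → step 1: x=0.001, v=-0.005, θ₁=0.034, ω₁=0.218, θ₂=0.019, ω₂=0.076
apply F[1]=+1.158 → step 2: x=0.001, v=0.006, θ₁=0.039, ω₁=0.222, θ₂=0.020, ω₂=0.060
apply F[2]=+5.039 → step 3: x=0.002, v=0.075, θ₁=0.042, ω₁=0.169, θ₂=0.021, ω₂=0.041
apply F[3]=+6.722 → step 4: x=0.004, v=0.170, θ₁=0.045, ω₁=0.093, θ₂=0.022, ω₂=0.019
apply F[4]=+7.127 → step 5: x=0.009, v=0.270, θ₁=0.046, ω₁=0.013, θ₂=0.022, ω₂=-0.005
apply F[5]=+6.802 → step 6: x=0.015, v=0.365, θ₁=0.046, ω₁=-0.063, θ₂=0.021, ω₂=-0.029
apply F[6]=+6.079 → step 7: x=0.023, v=0.449, θ₁=0.044, ω₁=-0.128, θ₂=0.021, ω₂=-0.052
apply F[7]=+5.164 → step 8: x=0.033, v=0.520, θ₁=0.041, ω₁=-0.181, θ₂=0.019, ω₂=-0.073
apply F[8]=+4.189 → step 9: x=0.044, v=0.577, θ₁=0.037, ω₁=-0.221, θ₂=0.018, ω₂=-0.093
apply F[9]=+3.237 → step 10: x=0.056, v=0.620, θ₁=0.032, ω₁=-0.250, θ₂=0.016, ω₂=-0.110
apply F[10]=+2.356 → step 11: x=0.068, v=0.651, θ₁=0.027, ω₁=-0.268, θ₂=0.013, ω₂=-0.124
apply F[11]=+1.573 → step 12: x=0.082, v=0.670, θ₁=0.021, ω₁=-0.278, θ₂=0.011, ω₂=-0.135
apply F[12]=+0.893 → step 13: x=0.095, v=0.681, θ₁=0.016, ω₁=-0.280, θ₂=0.008, ω₂=-0.144
apply F[13]=+0.313 → step 14: x=0.109, v=0.683, θ₁=0.010, ω₁=-0.277, θ₂=0.005, ω₂=-0.150
apply F[14]=-0.176 → step 15: x=0.122, v=0.679, θ₁=0.005, ω₁=-0.270, θ₂=0.002, ω₂=-0.154
apply F[15]=-0.585 → step 16: x=0.136, v=0.670, θ₁=-0.001, ω₁=-0.259, θ₂=-0.001, ω₂=-0.156
apply F[16]=-0.925 → step 17: x=0.149, v=0.656, θ₁=-0.006, ω₁=-0.246, θ₂=-0.004, ω₂=-0.155
apply F[17]=-1.206 → step 18: x=0.162, v=0.639, θ₁=-0.010, ω₁=-0.231, θ₂=-0.007, ω₂=-0.153
apply F[18]=-1.437 → step 19: x=0.175, v=0.620, θ₁=-0.015, ω₁=-0.216, θ₂=-0.010, ω₂=-0.149
apply F[19]=-1.625 → step 20: x=0.187, v=0.598, θ₁=-0.019, ω₁=-0.200, θ₂=-0.013, ω₂=-0.145
apply F[20]=-1.776 → step 21: x=0.199, v=0.575, θ₁=-0.023, ω₁=-0.183, θ₂=-0.016, ω₂=-0.139
apply F[21]=-1.894 → step 22: x=0.210, v=0.550, θ₁=-0.026, ω₁=-0.167, θ₂=-0.019, ω₂=-0.132
apply F[22]=-1.985 → step 23: x=0.221, v=0.525, θ₁=-0.029, ω₁=-0.150, θ₂=-0.021, ω₂=-0.124
apply F[23]=-2.049 → step 24: x=0.231, v=0.499, θ₁=-0.032, ω₁=-0.134, θ₂=-0.024, ω₂=-0.116
apply F[24]=-2.093 → step 25: x=0.241, v=0.474, θ₁=-0.035, ω₁=-0.119, θ₂=-0.026, ω₂=-0.108
apply F[25]=-2.117 → step 26: x=0.250, v=0.448, θ₁=-0.037, ω₁=-0.104, θ₂=-0.028, ω₂=-0.100
apply F[26]=-2.126 → step 27: x=0.258, v=0.423, θ₁=-0.039, ω₁=-0.090, θ₂=-0.030, ω₂=-0.091
apply F[27]=-2.120 → step 28: x=0.267, v=0.398, θ₁=-0.041, ω₁=-0.077, θ₂=-0.032, ω₂=-0.082
apply F[28]=-2.104 → step 29: x=0.274, v=0.373, θ₁=-0.042, ω₁=-0.065, θ₂=-0.033, ω₂=-0.074
apply F[29]=-2.077 → step 30: x=0.282, v=0.349, θ₁=-0.043, ω₁=-0.053, θ₂=-0.035, ω₂=-0.065
apply F[30]=-2.042 → step 31: x=0.288, v=0.326, θ₁=-0.044, ω₁=-0.043, θ₂=-0.036, ω₂=-0.057
apply F[31]=-2.001 → step 32: x=0.295, v=0.304, θ₁=-0.045, ω₁=-0.033, θ₂=-0.037, ω₂=-0.049
apply F[32]=-1.955 → step 33: x=0.301, v=0.282, θ₁=-0.046, ω₁=-0.024, θ₂=-0.038, ω₂=-0.042
apply F[33]=-1.905 → step 34: x=0.306, v=0.262, θ₁=-0.046, ω₁=-0.015, θ₂=-0.039, ω₂=-0.035
apply F[34]=-1.852 → step 35: x=0.311, v=0.242, θ₁=-0.046, ω₁=-0.008, θ₂=-0.039, ω₂=-0.028
apply F[35]=-1.798 → step 36: x=0.316, v=0.223, θ₁=-0.046, ω₁=-0.001, θ₂=-0.040, ω₂=-0.021
|θ₁| = 0.045 > 0.043 first at step 4.

Answer: 4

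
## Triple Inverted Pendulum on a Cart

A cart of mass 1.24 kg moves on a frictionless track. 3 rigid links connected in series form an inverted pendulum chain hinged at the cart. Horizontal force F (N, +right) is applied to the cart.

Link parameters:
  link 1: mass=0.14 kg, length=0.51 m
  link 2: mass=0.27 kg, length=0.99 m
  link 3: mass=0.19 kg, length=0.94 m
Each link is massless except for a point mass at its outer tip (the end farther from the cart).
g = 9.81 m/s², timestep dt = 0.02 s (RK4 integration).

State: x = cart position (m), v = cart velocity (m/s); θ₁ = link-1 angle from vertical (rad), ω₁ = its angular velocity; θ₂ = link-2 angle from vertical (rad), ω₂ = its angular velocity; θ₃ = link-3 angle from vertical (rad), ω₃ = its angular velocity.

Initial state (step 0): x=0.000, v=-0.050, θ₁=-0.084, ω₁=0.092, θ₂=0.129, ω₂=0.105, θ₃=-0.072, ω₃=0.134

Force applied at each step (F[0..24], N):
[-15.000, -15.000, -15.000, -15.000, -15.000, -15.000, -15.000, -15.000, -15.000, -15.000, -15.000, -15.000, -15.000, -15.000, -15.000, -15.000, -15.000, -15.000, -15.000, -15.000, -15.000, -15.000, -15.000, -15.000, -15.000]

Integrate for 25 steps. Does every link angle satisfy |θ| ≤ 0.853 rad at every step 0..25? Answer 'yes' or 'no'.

Answer: no

Derivation:
apply F[0]=-15.000 → step 1: x=-0.003, v=-0.285, θ₁=-0.080, ω₁=0.277, θ₂=0.133, ω₂=0.297, θ₃=-0.070, ω₃=0.070
apply F[1]=-15.000 → step 2: x=-0.011, v=-0.520, θ₁=-0.073, ω₁=0.470, θ₂=0.141, ω₂=0.487, θ₃=-0.069, ω₃=0.005
apply F[2]=-15.000 → step 3: x=-0.024, v=-0.756, θ₁=-0.061, ω₁=0.678, θ₂=0.152, ω₂=0.671, θ₃=-0.070, ω₃=-0.060
apply F[3]=-15.000 → step 4: x=-0.042, v=-0.994, θ₁=-0.046, ω₁=0.908, θ₂=0.168, ω₂=0.847, θ₃=-0.072, ω₃=-0.125
apply F[4]=-15.000 → step 5: x=-0.064, v=-1.233, θ₁=-0.025, ω₁=1.167, θ₂=0.186, ω₂=1.012, θ₃=-0.075, ω₃=-0.189
apply F[5]=-15.000 → step 6: x=-0.091, v=-1.474, θ₁=0.001, ω₁=1.463, θ₂=0.208, ω₂=1.161, θ₃=-0.079, ω₃=-0.252
apply F[6]=-15.000 → step 7: x=-0.123, v=-1.717, θ₁=0.034, ω₁=1.803, θ₂=0.233, ω₂=1.288, θ₃=-0.085, ω₃=-0.311
apply F[7]=-15.000 → step 8: x=-0.160, v=-1.961, θ₁=0.074, ω₁=2.195, θ₂=0.259, ω₂=1.388, θ₃=-0.092, ω₃=-0.362
apply F[8]=-15.000 → step 9: x=-0.201, v=-2.207, θ₁=0.122, ω₁=2.646, θ₂=0.288, ω₂=1.454, θ₃=-0.099, ω₃=-0.400
apply F[9]=-15.000 → step 10: x=-0.248, v=-2.451, θ₁=0.180, ω₁=3.154, θ₂=0.317, ω₂=1.482, θ₃=-0.107, ω₃=-0.416
apply F[10]=-15.000 → step 11: x=-0.299, v=-2.692, θ₁=0.249, ω₁=3.711, θ₂=0.347, ω₂=1.471, θ₃=-0.116, ω₃=-0.400
apply F[11]=-15.000 → step 12: x=-0.356, v=-2.924, θ₁=0.329, ω₁=4.291, θ₂=0.376, ω₂=1.430, θ₃=-0.123, ω₃=-0.339
apply F[12]=-15.000 → step 13: x=-0.416, v=-3.144, θ₁=0.420, ω₁=4.844, θ₂=0.404, ω₂=1.383, θ₃=-0.129, ω₃=-0.224
apply F[13]=-15.000 → step 14: x=-0.481, v=-3.346, θ₁=0.522, ω₁=5.309, θ₂=0.431, ω₂=1.368, θ₃=-0.132, ω₃=-0.053
apply F[14]=-15.000 → step 15: x=-0.550, v=-3.530, θ₁=0.631, ω₁=5.634, θ₂=0.459, ω₂=1.423, θ₃=-0.131, ω₃=0.164
apply F[15]=-15.000 → step 16: x=-0.622, v=-3.696, θ₁=0.746, ω₁=5.804, θ₂=0.489, ω₂=1.571, θ₃=-0.125, ω₃=0.408
apply F[16]=-15.000 → step 17: x=-0.698, v=-3.851, θ₁=0.863, ω₁=5.838, θ₂=0.523, ω₂=1.808, θ₃=-0.114, ω₃=0.662
apply F[17]=-15.000 → step 18: x=-0.776, v=-3.998, θ₁=0.979, ω₁=5.763, θ₂=0.562, ω₂=2.119, θ₃=-0.098, ω₃=0.917
apply F[18]=-15.000 → step 19: x=-0.858, v=-4.141, θ₁=1.093, ω₁=5.602, θ₂=0.608, ω₂=2.485, θ₃=-0.078, ω₃=1.172
apply F[19]=-15.000 → step 20: x=-0.942, v=-4.281, θ₁=1.202, ω₁=5.364, θ₂=0.662, ω₂=2.890, θ₃=-0.052, ω₃=1.430
apply F[20]=-15.000 → step 21: x=-1.029, v=-4.420, θ₁=1.307, ω₁=5.050, θ₂=0.724, ω₂=3.319, θ₃=-0.020, ω₃=1.698
apply F[21]=-15.000 → step 22: x=-1.119, v=-4.556, θ₁=1.404, ω₁=4.655, θ₂=0.794, ω₂=3.761, θ₃=0.016, ω₃=1.983
apply F[22]=-15.000 → step 23: x=-1.211, v=-4.691, θ₁=1.492, ω₁=4.171, θ₂=0.874, ω₂=4.208, θ₃=0.059, ω₃=2.296
apply F[23]=-15.000 → step 24: x=-1.306, v=-4.823, θ₁=1.570, ω₁=3.594, θ₂=0.963, ω₂=4.651, θ₃=0.109, ω₃=2.647
apply F[24]=-15.000 → step 25: x=-1.404, v=-4.948, θ₁=1.635, ω₁=2.924, θ₂=1.060, ω₂=5.083, θ₃=0.165, ω₃=3.051
Max |angle| over trajectory = 1.635 rad; bound = 0.853 → exceeded.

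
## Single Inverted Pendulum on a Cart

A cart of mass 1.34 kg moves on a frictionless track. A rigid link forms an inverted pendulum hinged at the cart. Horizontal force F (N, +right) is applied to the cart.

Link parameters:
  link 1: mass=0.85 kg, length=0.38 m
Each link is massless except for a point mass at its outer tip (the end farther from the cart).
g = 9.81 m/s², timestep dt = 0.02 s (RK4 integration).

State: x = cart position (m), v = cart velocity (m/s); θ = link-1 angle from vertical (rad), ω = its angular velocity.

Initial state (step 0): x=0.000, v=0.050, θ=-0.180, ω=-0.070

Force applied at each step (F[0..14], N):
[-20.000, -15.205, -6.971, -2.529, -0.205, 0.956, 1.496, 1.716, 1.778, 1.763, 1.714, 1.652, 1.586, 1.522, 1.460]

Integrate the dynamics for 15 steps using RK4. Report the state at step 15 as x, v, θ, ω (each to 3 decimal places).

Answer: x=-0.115, v=-0.260, θ=0.017, ω=0.219

Derivation:
apply F[0]=-20.000 → step 1: x=-0.002, v=-0.221, θ=-0.175, ω=0.541
apply F[1]=-15.205 → step 2: x=-0.008, v=-0.425, θ=-0.160, ω=0.982
apply F[2]=-6.971 → step 3: x=-0.018, v=-0.510, θ=-0.139, ω=1.127
apply F[3]=-2.529 → step 4: x=-0.028, v=-0.532, θ=-0.117, ω=1.120
apply F[4]=-0.205 → step 5: x=-0.038, v=-0.523, θ=-0.095, ω=1.041
apply F[5]=+0.956 → step 6: x=-0.049, v=-0.499, θ=-0.075, ω=0.933
apply F[6]=+1.496 → step 7: x=-0.058, v=-0.469, θ=-0.058, ω=0.819
apply F[7]=+1.716 → step 8: x=-0.067, v=-0.437, θ=-0.043, ω=0.711
apply F[8]=+1.778 → step 9: x=-0.076, v=-0.406, θ=-0.029, ω=0.611
apply F[9]=+1.763 → step 10: x=-0.084, v=-0.377, θ=-0.018, ω=0.522
apply F[10]=+1.714 → step 11: x=-0.091, v=-0.350, θ=-0.008, ω=0.444
apply F[11]=+1.652 → step 12: x=-0.098, v=-0.324, θ=-0.000, ω=0.375
apply F[12]=+1.586 → step 13: x=-0.104, v=-0.301, θ=0.007, ω=0.316
apply F[13]=+1.522 → step 14: x=-0.110, v=-0.280, θ=0.012, ω=0.264
apply F[14]=+1.460 → step 15: x=-0.115, v=-0.260, θ=0.017, ω=0.219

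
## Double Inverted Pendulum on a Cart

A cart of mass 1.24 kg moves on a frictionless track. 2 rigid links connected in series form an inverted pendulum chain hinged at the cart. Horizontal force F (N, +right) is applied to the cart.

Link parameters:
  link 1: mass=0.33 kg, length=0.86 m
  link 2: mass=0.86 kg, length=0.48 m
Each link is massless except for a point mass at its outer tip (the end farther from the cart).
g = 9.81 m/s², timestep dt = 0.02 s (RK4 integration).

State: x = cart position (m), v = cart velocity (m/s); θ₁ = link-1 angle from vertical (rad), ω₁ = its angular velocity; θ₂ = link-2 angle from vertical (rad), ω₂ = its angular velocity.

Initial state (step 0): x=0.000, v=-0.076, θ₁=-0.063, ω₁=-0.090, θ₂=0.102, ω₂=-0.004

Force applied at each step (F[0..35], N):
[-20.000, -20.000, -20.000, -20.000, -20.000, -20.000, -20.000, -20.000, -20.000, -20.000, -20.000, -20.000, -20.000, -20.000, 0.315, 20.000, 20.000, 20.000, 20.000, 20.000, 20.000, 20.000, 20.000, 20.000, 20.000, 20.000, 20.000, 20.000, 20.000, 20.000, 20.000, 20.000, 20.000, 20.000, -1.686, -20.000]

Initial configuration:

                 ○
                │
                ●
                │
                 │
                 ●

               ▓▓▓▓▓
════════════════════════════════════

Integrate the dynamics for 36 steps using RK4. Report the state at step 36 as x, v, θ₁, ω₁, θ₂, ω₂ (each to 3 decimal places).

Answer: x=-1.069, v=2.377, θ₁=2.675, ω₁=4.678, θ₂=1.617, ω₂=10.737

Derivation:
apply F[0]=-20.000 → step 1: x=-0.005, v=-0.386, θ₁=-0.062, ω₁=0.157, θ₂=0.104, ω₂=0.245
apply F[1]=-20.000 → step 2: x=-0.015, v=-0.698, θ₁=-0.057, ω₁=0.406, θ₂=0.112, ω₂=0.493
apply F[2]=-20.000 → step 3: x=-0.033, v=-1.011, θ₁=-0.046, ω₁=0.662, θ₂=0.124, ω₂=0.734
apply F[3]=-20.000 → step 4: x=-0.056, v=-1.327, θ₁=-0.030, ω₁=0.931, θ₂=0.141, ω₂=0.962
apply F[4]=-20.000 → step 5: x=-0.086, v=-1.646, θ₁=-0.009, ω₁=1.217, θ₂=0.162, ω₂=1.170
apply F[5]=-20.000 → step 6: x=-0.122, v=-1.969, θ₁=0.019, ω₁=1.524, θ₂=0.188, ω₂=1.350
apply F[6]=-20.000 → step 7: x=-0.164, v=-2.296, θ₁=0.052, ω₁=1.858, θ₂=0.216, ω₂=1.491
apply F[7]=-20.000 → step 8: x=-0.214, v=-2.624, θ₁=0.093, ω₁=2.220, θ₂=0.247, ω₂=1.586
apply F[8]=-20.000 → step 9: x=-0.269, v=-2.950, θ₁=0.141, ω₁=2.611, θ₂=0.279, ω₂=1.626
apply F[9]=-20.000 → step 10: x=-0.332, v=-3.270, θ₁=0.198, ω₁=3.023, θ₂=0.312, ω₂=1.613
apply F[10]=-20.000 → step 11: x=-0.400, v=-3.576, θ₁=0.262, ω₁=3.445, θ₂=0.344, ω₂=1.560
apply F[11]=-20.000 → step 12: x=-0.474, v=-3.859, θ₁=0.335, ω₁=3.853, θ₂=0.374, ω₂=1.498
apply F[12]=-20.000 → step 13: x=-0.554, v=-4.109, θ₁=0.416, ω₁=4.215, θ₂=0.404, ω₂=1.479
apply F[13]=-20.000 → step 14: x=-0.639, v=-4.321, θ₁=0.504, ω₁=4.503, θ₂=0.434, ω₂=1.560
apply F[14]=+0.315 → step 15: x=-0.724, v=-4.239, θ₁=0.594, ω₁=4.494, θ₂=0.466, ω₂=1.673
apply F[15]=+20.000 → step 16: x=-0.806, v=-3.915, θ₁=0.682, ω₁=4.323, θ₂=0.500, ω₂=1.675
apply F[16]=+20.000 → step 17: x=-0.881, v=-3.605, θ₁=0.767, ω₁=4.211, θ₂=0.533, ω₂=1.645
apply F[17]=+20.000 → step 18: x=-0.950, v=-3.304, θ₁=0.850, ω₁=4.152, θ₂=0.565, ω₂=1.586
apply F[18]=+20.000 → step 19: x=-1.013, v=-3.007, θ₁=0.933, ω₁=4.137, θ₂=0.596, ω₂=1.506
apply F[19]=+20.000 → step 20: x=-1.070, v=-2.711, θ₁=1.016, ω₁=4.161, θ₂=0.625, ω₂=1.416
apply F[20]=+20.000 → step 21: x=-1.121, v=-2.413, θ₁=1.100, ω₁=4.217, θ₂=0.653, ω₂=1.326
apply F[21]=+20.000 → step 22: x=-1.167, v=-2.111, θ₁=1.185, ω₁=4.300, θ₂=0.679, ω₂=1.248
apply F[22]=+20.000 → step 23: x=-1.206, v=-1.801, θ₁=1.272, ω₁=4.407, θ₂=0.703, ω₂=1.195
apply F[23]=+20.000 → step 24: x=-1.239, v=-1.481, θ₁=1.361, ω₁=4.533, θ₂=0.727, ω₂=1.179
apply F[24]=+20.000 → step 25: x=-1.265, v=-1.152, θ₁=1.454, ω₁=4.677, θ₂=0.750, ω₂=1.214
apply F[25]=+20.000 → step 26: x=-1.285, v=-0.810, θ₁=1.549, ω₁=4.839, θ₂=0.776, ω₂=1.314
apply F[26]=+20.000 → step 27: x=-1.297, v=-0.456, θ₁=1.647, ω₁=5.017, θ₂=0.804, ω₂=1.494
apply F[27]=+20.000 → step 28: x=-1.303, v=-0.088, θ₁=1.749, ω₁=5.210, θ₂=0.836, ω₂=1.770
apply F[28]=+20.000 → step 29: x=-1.301, v=0.294, θ₁=1.856, ω₁=5.417, θ₂=0.875, ω₂=2.160
apply F[29]=+20.000 → step 30: x=-1.291, v=0.691, θ₁=1.966, ω₁=5.634, θ₂=0.923, ω₂=2.687
apply F[30]=+20.000 → step 31: x=-1.273, v=1.104, θ₁=2.081, ω₁=5.852, θ₂=0.984, ω₂=3.373
apply F[31]=+20.000 → step 32: x=-1.247, v=1.530, θ₁=2.200, ω₁=6.053, θ₂=1.059, ω₂=4.243
apply F[32]=+20.000 → step 33: x=-1.212, v=1.968, θ₁=2.323, ω₁=6.210, θ₂=1.155, ω₂=5.320
apply F[33]=+20.000 → step 34: x=-1.168, v=2.414, θ₁=2.448, ω₁=6.276, θ₂=1.274, ω₂=6.623
apply F[34]=-1.686 → step 35: x=-1.118, v=2.542, θ₁=2.569, ω₁=5.804, θ₂=1.425, ω₂=8.508
apply F[35]=-20.000 → step 36: x=-1.069, v=2.377, θ₁=2.675, ω₁=4.678, θ₂=1.617, ω₂=10.737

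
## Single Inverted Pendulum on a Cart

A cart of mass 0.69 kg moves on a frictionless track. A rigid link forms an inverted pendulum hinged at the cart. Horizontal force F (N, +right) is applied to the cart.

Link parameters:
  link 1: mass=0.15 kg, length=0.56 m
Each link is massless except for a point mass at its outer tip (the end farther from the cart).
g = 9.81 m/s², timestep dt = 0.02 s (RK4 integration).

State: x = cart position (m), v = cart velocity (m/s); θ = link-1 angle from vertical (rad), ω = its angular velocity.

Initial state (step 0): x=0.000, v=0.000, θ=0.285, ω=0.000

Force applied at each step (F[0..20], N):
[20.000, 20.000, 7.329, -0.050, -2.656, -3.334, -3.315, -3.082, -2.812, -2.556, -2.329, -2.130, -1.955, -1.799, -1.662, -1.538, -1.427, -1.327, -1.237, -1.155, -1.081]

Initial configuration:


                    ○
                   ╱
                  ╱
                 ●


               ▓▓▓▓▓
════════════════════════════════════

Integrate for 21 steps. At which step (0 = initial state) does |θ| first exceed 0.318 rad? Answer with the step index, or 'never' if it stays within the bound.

Answer: never

Derivation:
apply F[0]=+20.000 → step 1: x=0.006, v=0.559, θ=0.276, ω=-0.861
apply F[1]=+20.000 → step 2: x=0.022, v=1.121, θ=0.250, ω=-1.738
apply F[2]=+7.329 → step 3: x=0.047, v=1.323, θ=0.213, ω=-2.009
apply F[3]=-0.050 → step 4: x=0.073, v=1.316, θ=0.174, ω=-1.928
apply F[4]=-2.656 → step 5: x=0.099, v=1.234, θ=0.137, ω=-1.730
apply F[5]=-3.334 → step 6: x=0.122, v=1.133, θ=0.105, ω=-1.509
apply F[6]=-3.315 → step 7: x=0.144, v=1.034, θ=0.077, ω=-1.301
apply F[7]=-3.082 → step 8: x=0.164, v=0.942, θ=0.053, ω=-1.115
apply F[8]=-2.812 → step 9: x=0.182, v=0.859, θ=0.032, ω=-0.952
apply F[9]=-2.556 → step 10: x=0.198, v=0.784, θ=0.014, ω=-0.810
apply F[10]=-2.329 → step 11: x=0.213, v=0.716, θ=-0.001, ω=-0.687
apply F[11]=-2.130 → step 12: x=0.227, v=0.655, θ=-0.013, ω=-0.580
apply F[12]=-1.955 → step 13: x=0.239, v=0.599, θ=-0.024, ω=-0.486
apply F[13]=-1.799 → step 14: x=0.251, v=0.548, θ=-0.033, ω=-0.406
apply F[14]=-1.662 → step 15: x=0.261, v=0.501, θ=-0.040, ω=-0.335
apply F[15]=-1.538 → step 16: x=0.271, v=0.459, θ=-0.046, ω=-0.274
apply F[16]=-1.427 → step 17: x=0.280, v=0.419, θ=-0.051, ω=-0.221
apply F[17]=-1.327 → step 18: x=0.288, v=0.383, θ=-0.055, ω=-0.176
apply F[18]=-1.237 → step 19: x=0.295, v=0.350, θ=-0.058, ω=-0.136
apply F[19]=-1.155 → step 20: x=0.302, v=0.319, θ=-0.061, ω=-0.102
apply F[20]=-1.081 → step 21: x=0.308, v=0.290, θ=-0.063, ω=-0.072
max |θ| = 0.285 ≤ 0.318 over all 22 states.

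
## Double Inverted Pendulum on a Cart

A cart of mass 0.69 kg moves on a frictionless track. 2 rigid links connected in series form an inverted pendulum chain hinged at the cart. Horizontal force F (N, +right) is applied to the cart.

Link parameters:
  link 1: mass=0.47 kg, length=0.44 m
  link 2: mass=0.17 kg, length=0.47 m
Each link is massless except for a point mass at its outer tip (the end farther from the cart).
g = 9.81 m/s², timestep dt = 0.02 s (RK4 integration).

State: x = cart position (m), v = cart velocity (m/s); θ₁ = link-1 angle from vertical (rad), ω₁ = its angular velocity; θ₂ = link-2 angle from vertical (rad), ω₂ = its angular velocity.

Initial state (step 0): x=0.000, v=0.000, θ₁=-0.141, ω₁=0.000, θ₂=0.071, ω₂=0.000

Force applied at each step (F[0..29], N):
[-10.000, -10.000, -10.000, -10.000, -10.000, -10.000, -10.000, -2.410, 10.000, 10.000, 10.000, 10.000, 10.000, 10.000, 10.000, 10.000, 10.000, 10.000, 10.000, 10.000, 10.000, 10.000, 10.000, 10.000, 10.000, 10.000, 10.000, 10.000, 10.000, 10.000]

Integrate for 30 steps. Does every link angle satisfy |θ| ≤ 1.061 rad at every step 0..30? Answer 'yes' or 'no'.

apply F[0]=-10.000 → step 1: x=-0.003, v=-0.261, θ₁=-0.136, ω₁=0.487, θ₂=0.072, ω₂=0.137
apply F[1]=-10.000 → step 2: x=-0.010, v=-0.524, θ₁=-0.121, ω₁=0.987, θ₂=0.076, ω₂=0.266
apply F[2]=-10.000 → step 3: x=-0.024, v=-0.793, θ₁=-0.096, ω₁=1.514, θ₂=0.083, ω₂=0.380
apply F[3]=-10.000 → step 4: x=-0.042, v=-1.069, θ₁=-0.061, ω₁=2.079, θ₂=0.091, ω₂=0.469
apply F[4]=-10.000 → step 5: x=-0.066, v=-1.353, θ₁=-0.013, ω₁=2.690, θ₂=0.102, ω₂=0.530
apply F[5]=-10.000 → step 6: x=-0.096, v=-1.644, θ₁=0.047, ω₁=3.351, θ₂=0.112, ω₂=0.559
apply F[6]=-10.000 → step 7: x=-0.132, v=-1.938, θ₁=0.121, ω₁=4.051, θ₂=0.124, ω₂=0.566
apply F[7]=-2.410 → step 8: x=-0.172, v=-2.012, θ₁=0.205, ω₁=4.289, θ₂=0.135, ω₂=0.563
apply F[8]=+10.000 → step 9: x=-0.209, v=-1.747, θ₁=0.286, ω₁=3.823, θ₂=0.146, ω₂=0.529
apply F[9]=+10.000 → step 10: x=-0.242, v=-1.500, θ₁=0.358, ω₁=3.452, θ₂=0.156, ω₂=0.457
apply F[10]=+10.000 → step 11: x=-0.269, v=-1.270, θ₁=0.424, ω₁=3.170, θ₂=0.164, ω₂=0.344
apply F[11]=+10.000 → step 12: x=-0.293, v=-1.055, θ₁=0.486, ω₁=2.968, θ₂=0.169, ω₂=0.194
apply F[12]=+10.000 → step 13: x=-0.312, v=-0.851, θ₁=0.543, ω₁=2.834, θ₂=0.172, ω₂=0.009
apply F[13]=+10.000 → step 14: x=-0.327, v=-0.657, θ₁=0.599, ω₁=2.760, θ₂=0.170, ω₂=-0.207
apply F[14]=+10.000 → step 15: x=-0.338, v=-0.470, θ₁=0.654, ω₁=2.739, θ₂=0.163, ω₂=-0.449
apply F[15]=+10.000 → step 16: x=-0.346, v=-0.287, θ₁=0.709, ω₁=2.762, θ₂=0.151, ω₂=-0.715
apply F[16]=+10.000 → step 17: x=-0.349, v=-0.107, θ₁=0.765, ω₁=2.823, θ₂=0.134, ω₂=-1.001
apply F[17]=+10.000 → step 18: x=-0.350, v=0.072, θ₁=0.822, ω₁=2.917, θ₂=0.111, ω₂=-1.301
apply F[18]=+10.000 → step 19: x=-0.347, v=0.253, θ₁=0.882, ω₁=3.038, θ₂=0.082, ω₂=-1.612
apply F[19]=+10.000 → step 20: x=-0.340, v=0.436, θ₁=0.944, ω₁=3.182, θ₂=0.047, ω₂=-1.927
apply F[20]=+10.000 → step 21: x=-0.329, v=0.624, θ₁=1.009, ω₁=3.344, θ₂=0.005, ω₂=-2.241
apply F[21]=+10.000 → step 22: x=-0.315, v=0.816, θ₁=1.078, ω₁=3.523, θ₂=-0.043, ω₂=-2.548
apply F[22]=+10.000 → step 23: x=-0.296, v=1.015, θ₁=1.150, ω₁=3.717, θ₂=-0.097, ω₂=-2.840
apply F[23]=+10.000 → step 24: x=-0.274, v=1.221, θ₁=1.227, ω₁=3.927, θ₂=-0.156, ω₂=-3.113
apply F[24]=+10.000 → step 25: x=-0.247, v=1.435, θ₁=1.307, ω₁=4.155, θ₂=-0.221, ω₂=-3.360
apply F[25]=+10.000 → step 26: x=-0.217, v=1.658, θ₁=1.393, ω₁=4.409, θ₂=-0.290, ω₂=-3.573
apply F[26]=+10.000 → step 27: x=-0.181, v=1.892, θ₁=1.484, ω₁=4.697, θ₂=-0.364, ω₂=-3.746
apply F[27]=+10.000 → step 28: x=-0.141, v=2.140, θ₁=1.581, ω₁=5.032, θ₂=-0.440, ω₂=-3.869
apply F[28]=+10.000 → step 29: x=-0.095, v=2.406, θ₁=1.686, ω₁=5.431, θ₂=-0.518, ω₂=-3.934
apply F[29]=+10.000 → step 30: x=-0.044, v=2.698, θ₁=1.799, ω₁=5.919, θ₂=-0.597, ω₂=-3.929
Max |angle| over trajectory = 1.799 rad; bound = 1.061 → exceeded.

Answer: no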